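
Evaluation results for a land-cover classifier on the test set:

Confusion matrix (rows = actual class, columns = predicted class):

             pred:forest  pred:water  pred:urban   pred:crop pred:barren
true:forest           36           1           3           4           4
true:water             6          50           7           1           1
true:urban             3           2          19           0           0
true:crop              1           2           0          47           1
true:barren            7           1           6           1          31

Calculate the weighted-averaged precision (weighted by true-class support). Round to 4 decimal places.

0.8010

Per-class precision (TP/(TP+FP)):
  forest: TP=36, FP=6+3+1+7=17 → 36/53 = 0.67925
  water: TP=50, FP=1+2+2+1=6 → 50/56 = 0.89286
  urban: TP=19, FP=3+7+0+6=16 → 19/35 = 0.54286
  crop: TP=47, FP=4+1+0+1=6 → 47/53 = 0.88679
  barren: TP=31, FP=4+1+0+1=6 → 31/37 = 0.83784
Weighted-precision = Σ (supportᵢ/N)·precisionᵢ with N=234: (48/234)·0.67925 + (65/234)·0.89286 + (24/234)·0.54286 + (51/234)·0.88679 + (46/234)·0.83784 = 0.8010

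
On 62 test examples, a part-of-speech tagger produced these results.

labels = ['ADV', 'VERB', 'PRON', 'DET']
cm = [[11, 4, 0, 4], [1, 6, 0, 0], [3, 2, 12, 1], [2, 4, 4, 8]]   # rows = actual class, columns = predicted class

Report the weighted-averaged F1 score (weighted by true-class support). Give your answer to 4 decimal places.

0.6010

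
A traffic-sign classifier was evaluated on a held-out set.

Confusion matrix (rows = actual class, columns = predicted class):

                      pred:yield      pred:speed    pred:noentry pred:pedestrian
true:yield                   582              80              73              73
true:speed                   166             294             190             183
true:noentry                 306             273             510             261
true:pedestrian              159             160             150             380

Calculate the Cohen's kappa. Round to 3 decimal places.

0.282

Observed agreement pₒ = trace/N = 1766/3840 = 0.4599
Expected agreement pₑ = Σ (rowᵢ·colᵢ)/N² = (808·1213 + 833·807 + 1350·923 + 849·897)/3840² = 0.2482
κ = (pₒ − pₑ)/(1 − pₑ) = (0.4599 − 0.2482)/(1 − 0.2482) = 0.282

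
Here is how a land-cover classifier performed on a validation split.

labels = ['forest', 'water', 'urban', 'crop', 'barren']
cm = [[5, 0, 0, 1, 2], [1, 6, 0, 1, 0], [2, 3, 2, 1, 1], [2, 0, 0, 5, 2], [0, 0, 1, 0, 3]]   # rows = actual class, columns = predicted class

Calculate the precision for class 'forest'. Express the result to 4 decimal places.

0.5000

Treat 'forest' as positive and all other classes as negative.
precision = TP/(TP+FP).
forest: TP=5, FP=1+2+2+0=5 → 5/10 = 0.50000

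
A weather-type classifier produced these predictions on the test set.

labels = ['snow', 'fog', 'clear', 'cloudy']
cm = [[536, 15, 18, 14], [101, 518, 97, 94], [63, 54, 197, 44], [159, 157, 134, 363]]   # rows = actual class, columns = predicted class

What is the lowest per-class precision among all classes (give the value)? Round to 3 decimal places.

0.442

Per-class precision (TP/(TP+FP)):
  snow: TP=536, FP=101+63+159=323 → 536/859 = 0.6240
  fog: TP=518, FP=15+54+157=226 → 518/744 = 0.6962
  clear: TP=197, FP=18+97+134=249 → 197/446 = 0.4417
  cloudy: TP=363, FP=14+94+44=152 → 363/515 = 0.7049
Lowest is class 'clear' with precision = 0.442.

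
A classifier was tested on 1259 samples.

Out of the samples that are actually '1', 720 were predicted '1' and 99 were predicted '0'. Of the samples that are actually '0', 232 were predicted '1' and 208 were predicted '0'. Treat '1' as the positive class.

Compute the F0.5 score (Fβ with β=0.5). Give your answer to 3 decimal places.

Fβ = (1+β²)·TP / ((1+β²)·TP + β²·FN + FP), with β²=1/4
= 1.25·720 / (1.25·720 + 0.25·99 + 232) = 0.778

0.778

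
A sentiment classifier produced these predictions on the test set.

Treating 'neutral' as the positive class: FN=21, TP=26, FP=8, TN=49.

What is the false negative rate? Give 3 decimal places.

0.447

FNR = FN/(FN+TP) = 21/(21+26) = 0.447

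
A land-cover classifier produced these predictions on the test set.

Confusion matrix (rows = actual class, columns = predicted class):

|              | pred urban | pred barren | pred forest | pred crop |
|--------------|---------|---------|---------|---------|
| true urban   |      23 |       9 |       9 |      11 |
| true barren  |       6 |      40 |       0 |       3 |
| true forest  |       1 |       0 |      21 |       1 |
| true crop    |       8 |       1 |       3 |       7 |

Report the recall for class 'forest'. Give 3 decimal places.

0.913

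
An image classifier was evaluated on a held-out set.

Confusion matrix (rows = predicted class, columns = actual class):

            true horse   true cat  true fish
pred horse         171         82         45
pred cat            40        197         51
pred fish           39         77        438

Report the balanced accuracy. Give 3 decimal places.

Balanced accuracy = mean of per-class recall.
  horse: recall = 171/250 = 0.6840
  cat: recall = 197/356 = 0.5534
  fish: recall = 438/534 = 0.8202
Mean = (0.6840 + 0.5534 + 0.8202) / 3 = 0.686

0.686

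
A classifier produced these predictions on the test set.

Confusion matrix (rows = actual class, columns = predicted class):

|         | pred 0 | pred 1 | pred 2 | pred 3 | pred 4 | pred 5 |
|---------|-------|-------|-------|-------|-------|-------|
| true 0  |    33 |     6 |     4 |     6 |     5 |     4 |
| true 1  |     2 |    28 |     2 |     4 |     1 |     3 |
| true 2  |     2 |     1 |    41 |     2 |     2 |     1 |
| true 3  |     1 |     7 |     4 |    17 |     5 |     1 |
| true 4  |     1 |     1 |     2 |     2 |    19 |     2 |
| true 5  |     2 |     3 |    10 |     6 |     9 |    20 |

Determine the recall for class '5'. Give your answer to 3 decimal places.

recall = TP/(TP+FN).
5: TP=20, FN=2+3+10+6+9=30 → 20/50 = 0.4000

0.400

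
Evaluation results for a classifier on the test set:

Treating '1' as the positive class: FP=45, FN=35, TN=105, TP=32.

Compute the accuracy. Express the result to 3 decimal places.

Accuracy = (TP+TN)/N = (32+105)/217 = 0.631

0.631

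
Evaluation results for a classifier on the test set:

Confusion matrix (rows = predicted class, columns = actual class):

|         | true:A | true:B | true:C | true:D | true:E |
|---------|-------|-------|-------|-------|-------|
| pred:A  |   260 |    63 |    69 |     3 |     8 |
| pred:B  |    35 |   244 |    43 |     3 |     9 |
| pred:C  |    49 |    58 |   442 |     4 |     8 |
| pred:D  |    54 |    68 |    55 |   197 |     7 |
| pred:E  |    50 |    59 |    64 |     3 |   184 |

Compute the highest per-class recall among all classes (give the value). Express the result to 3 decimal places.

0.938

Per-class recall (TP/(TP+FN)):
  A: TP=260, FN=35+49+54+50=188 → 260/448 = 0.5804
  B: TP=244, FN=63+58+68+59=248 → 244/492 = 0.4959
  C: TP=442, FN=69+43+55+64=231 → 442/673 = 0.6568
  D: TP=197, FN=3+3+4+3=13 → 197/210 = 0.9381
  E: TP=184, FN=8+9+8+7=32 → 184/216 = 0.8519
Highest is class 'D' with recall = 0.938.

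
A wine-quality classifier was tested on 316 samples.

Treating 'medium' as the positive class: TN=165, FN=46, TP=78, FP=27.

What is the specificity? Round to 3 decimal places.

Specificity = TN/(TN+FP) = 165/(165+27) = 0.859

0.859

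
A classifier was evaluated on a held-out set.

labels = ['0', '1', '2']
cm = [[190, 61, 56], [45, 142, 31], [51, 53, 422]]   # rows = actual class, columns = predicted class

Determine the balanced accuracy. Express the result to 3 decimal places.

Balanced accuracy = mean of per-class recall.
  0: recall = 190/307 = 0.6189
  1: recall = 142/218 = 0.6514
  2: recall = 422/526 = 0.8023
Mean = (0.6189 + 0.6514 + 0.8023) / 3 = 0.691

0.691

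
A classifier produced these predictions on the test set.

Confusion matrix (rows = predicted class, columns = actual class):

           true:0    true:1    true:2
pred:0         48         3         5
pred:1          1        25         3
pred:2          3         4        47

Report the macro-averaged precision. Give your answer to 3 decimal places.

0.863

Per-class precision (TP/(TP+FP)):
  0: TP=48, FP=3+5=8 → 48/56 = 0.8571
  1: TP=25, FP=1+3=4 → 25/29 = 0.8621
  2: TP=47, FP=3+4=7 → 47/54 = 0.8704
Macro-precision = mean = (0.8571 + 0.8621 + 0.8704) / 3 = 0.863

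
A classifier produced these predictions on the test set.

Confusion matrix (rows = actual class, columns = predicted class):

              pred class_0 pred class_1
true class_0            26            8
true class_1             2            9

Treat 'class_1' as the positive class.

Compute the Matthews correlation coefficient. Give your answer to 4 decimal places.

MCC = (TP·TN − FP·FN) / √((TP+FP)(TP+FN)(TN+FP)(TN+FN))
Numerator = 9·26 − 8·2 = 218
Denominator = √(17·11·34·28) = √178024 = 421.9289
MCC = 218 / 421.9289 = 0.5167

0.5167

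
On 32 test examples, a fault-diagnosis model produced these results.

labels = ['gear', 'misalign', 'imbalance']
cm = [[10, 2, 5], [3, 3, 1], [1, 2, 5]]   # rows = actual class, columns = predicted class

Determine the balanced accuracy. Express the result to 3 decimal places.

Balanced accuracy = mean of per-class recall.
  gear: recall = 10/17 = 0.5882
  misalign: recall = 3/7 = 0.4286
  imbalance: recall = 5/8 = 0.6250
Mean = (0.5882 + 0.4286 + 0.6250) / 3 = 0.547

0.547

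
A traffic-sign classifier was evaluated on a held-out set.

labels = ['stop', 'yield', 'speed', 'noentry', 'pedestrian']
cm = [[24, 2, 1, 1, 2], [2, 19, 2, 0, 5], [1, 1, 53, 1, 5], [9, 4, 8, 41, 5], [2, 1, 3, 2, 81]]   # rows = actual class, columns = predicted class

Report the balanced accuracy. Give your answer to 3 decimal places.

Balanced accuracy = mean of per-class recall.
  stop: recall = 24/30 = 0.8000
  yield: recall = 19/28 = 0.6786
  speed: recall = 53/61 = 0.8689
  noentry: recall = 41/67 = 0.6119
  pedestrian: recall = 81/89 = 0.9101
Mean = (0.8000 + 0.6786 + 0.8689 + 0.6119 + 0.9101) / 5 = 0.774

0.774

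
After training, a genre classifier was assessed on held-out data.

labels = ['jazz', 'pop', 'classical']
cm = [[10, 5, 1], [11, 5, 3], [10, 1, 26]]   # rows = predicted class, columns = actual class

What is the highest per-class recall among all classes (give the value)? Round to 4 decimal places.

0.8667

Per-class recall (TP/(TP+FN)):
  jazz: TP=10, FN=11+10=21 → 10/31 = 0.32258
  pop: TP=5, FN=5+1=6 → 5/11 = 0.45455
  classical: TP=26, FN=1+3=4 → 26/30 = 0.86667
Highest is class 'classical' with recall = 0.8667.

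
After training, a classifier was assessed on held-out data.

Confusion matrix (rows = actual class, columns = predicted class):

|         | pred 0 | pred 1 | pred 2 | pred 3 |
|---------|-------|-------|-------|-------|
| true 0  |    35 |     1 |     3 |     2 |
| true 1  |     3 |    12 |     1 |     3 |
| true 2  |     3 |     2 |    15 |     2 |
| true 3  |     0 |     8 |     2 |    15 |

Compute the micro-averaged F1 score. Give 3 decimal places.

Micro-averaging pools counts across classes: ΣTP=77, ΣFP=30, ΣFN=30.
Micro-F1 score = 2·TP/(2·TP+FP+FN) on pooled counts = 0.720 (equals overall accuracy in single-label multiclass).

0.720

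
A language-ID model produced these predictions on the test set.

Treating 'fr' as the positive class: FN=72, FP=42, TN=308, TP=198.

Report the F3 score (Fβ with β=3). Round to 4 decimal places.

Fβ = (1+β²)·TP / ((1+β²)·TP + β²·FN + FP), with β²=9
= 10·198 / (10·198 + 9·72 + 42) = 0.7416

0.7416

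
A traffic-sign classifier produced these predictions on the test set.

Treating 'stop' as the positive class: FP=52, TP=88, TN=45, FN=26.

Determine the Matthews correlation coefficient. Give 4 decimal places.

0.2488

MCC = (TP·TN − FP·FN) / √((TP+FP)(TP+FN)(TN+FP)(TN+FN))
Numerator = 88·45 − 52·26 = 2608
Denominator = √(140·114·97·71) = √109916520 = 10484.1080
MCC = 2608 / 10484.1080 = 0.2488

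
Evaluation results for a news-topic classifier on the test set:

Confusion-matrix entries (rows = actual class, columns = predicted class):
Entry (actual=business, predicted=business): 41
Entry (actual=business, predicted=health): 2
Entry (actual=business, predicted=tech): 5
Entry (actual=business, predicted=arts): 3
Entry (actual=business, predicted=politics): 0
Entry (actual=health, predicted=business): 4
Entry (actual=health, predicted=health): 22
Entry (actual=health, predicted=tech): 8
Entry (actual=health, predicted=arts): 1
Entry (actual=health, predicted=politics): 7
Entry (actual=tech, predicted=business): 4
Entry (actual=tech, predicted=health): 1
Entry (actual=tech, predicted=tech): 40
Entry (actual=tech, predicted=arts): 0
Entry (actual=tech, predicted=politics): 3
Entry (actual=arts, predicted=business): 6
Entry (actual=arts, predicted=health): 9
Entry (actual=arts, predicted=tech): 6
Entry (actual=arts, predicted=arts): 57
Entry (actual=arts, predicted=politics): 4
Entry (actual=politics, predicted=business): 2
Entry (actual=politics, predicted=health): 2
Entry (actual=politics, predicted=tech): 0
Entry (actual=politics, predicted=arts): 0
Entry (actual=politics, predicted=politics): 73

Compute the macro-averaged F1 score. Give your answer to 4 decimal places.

0.7517

Per-class F1 score (2·TP/(2·TP+FP+FN)):
  business: TP=41, FP=4+4+6+2=16, FN=2+5+3+0=10 → 82/108 = 0.75926
  health: TP=22, FP=2+1+9+2=14, FN=4+8+1+7=20 → 44/78 = 0.56410
  tech: TP=40, FP=5+8+6+0=19, FN=4+1+0+3=8 → 80/107 = 0.74766
  arts: TP=57, FP=3+1+0+0=4, FN=6+9+6+4=25 → 114/143 = 0.79720
  politics: TP=73, FP=0+7+3+4=14, FN=2+2+0+0=4 → 146/164 = 0.89024
Macro-F1 score = mean = (0.75926 + 0.56410 + 0.74766 + 0.79720 + 0.89024) / 5 = 0.7517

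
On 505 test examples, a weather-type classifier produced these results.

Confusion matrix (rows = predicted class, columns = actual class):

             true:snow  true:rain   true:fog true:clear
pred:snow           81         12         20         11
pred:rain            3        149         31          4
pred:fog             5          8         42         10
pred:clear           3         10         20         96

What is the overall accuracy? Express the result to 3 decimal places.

0.729

Accuracy = trace / total = (81+149+42+96=368) / 505 = 368/505 = 0.729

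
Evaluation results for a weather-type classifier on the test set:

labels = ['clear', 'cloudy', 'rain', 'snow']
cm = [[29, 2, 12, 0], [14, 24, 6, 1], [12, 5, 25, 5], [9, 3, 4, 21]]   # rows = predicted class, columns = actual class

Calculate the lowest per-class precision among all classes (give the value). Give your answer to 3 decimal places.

0.532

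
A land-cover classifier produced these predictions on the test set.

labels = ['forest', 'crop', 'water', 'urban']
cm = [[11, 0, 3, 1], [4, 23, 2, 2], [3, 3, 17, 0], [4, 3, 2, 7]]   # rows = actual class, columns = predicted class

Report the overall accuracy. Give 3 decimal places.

0.682

Accuracy = trace / total = (11+23+17+7=58) / 85 = 58/85 = 0.682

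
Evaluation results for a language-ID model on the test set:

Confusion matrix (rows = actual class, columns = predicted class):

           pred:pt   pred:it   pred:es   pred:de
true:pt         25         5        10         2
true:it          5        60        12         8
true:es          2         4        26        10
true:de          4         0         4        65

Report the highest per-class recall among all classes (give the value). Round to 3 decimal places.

Per-class recall (TP/(TP+FN)):
  pt: TP=25, FN=5+10+2=17 → 25/42 = 0.5952
  it: TP=60, FN=5+12+8=25 → 60/85 = 0.7059
  es: TP=26, FN=2+4+10=16 → 26/42 = 0.6190
  de: TP=65, FN=4+0+4=8 → 65/73 = 0.8904
Highest is class 'de' with recall = 0.890.

0.890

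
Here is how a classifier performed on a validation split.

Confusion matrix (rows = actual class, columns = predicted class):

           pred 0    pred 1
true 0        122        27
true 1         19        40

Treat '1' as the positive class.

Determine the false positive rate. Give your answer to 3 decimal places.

0.181

FPR = FP/(FP+TN) = 27/(27+122) = 0.181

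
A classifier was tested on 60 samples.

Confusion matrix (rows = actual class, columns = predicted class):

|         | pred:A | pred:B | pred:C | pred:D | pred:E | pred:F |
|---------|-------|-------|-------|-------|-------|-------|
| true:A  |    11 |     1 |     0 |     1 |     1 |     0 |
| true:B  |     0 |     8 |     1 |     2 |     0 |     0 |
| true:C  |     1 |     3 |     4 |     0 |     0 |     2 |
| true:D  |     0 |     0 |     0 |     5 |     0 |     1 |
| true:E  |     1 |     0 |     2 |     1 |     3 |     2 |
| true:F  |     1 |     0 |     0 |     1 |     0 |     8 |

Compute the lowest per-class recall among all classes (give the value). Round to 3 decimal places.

Per-class recall (TP/(TP+FN)):
  A: TP=11, FN=1+0+1+1+0=3 → 11/14 = 0.7857
  B: TP=8, FN=0+1+2+0+0=3 → 8/11 = 0.7273
  C: TP=4, FN=1+3+0+0+2=6 → 4/10 = 0.4000
  D: TP=5, FN=0+0+0+0+1=1 → 5/6 = 0.8333
  E: TP=3, FN=1+0+2+1+2=6 → 3/9 = 0.3333
  F: TP=8, FN=1+0+0+1+0=2 → 8/10 = 0.8000
Lowest is class 'E' with recall = 0.333.

0.333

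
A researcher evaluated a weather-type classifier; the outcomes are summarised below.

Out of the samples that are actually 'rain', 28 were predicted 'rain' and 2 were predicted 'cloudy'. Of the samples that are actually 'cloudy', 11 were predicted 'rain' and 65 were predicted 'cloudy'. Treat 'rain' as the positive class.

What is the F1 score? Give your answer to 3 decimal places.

0.812

Precision = TP/(TP+FP) = 28/39 = 0.7179
Recall = TP/(TP+FN) = 28/30 = 0.9333
F1 = 2·TP/(2·TP+FP+FN) = 56/69 = 0.812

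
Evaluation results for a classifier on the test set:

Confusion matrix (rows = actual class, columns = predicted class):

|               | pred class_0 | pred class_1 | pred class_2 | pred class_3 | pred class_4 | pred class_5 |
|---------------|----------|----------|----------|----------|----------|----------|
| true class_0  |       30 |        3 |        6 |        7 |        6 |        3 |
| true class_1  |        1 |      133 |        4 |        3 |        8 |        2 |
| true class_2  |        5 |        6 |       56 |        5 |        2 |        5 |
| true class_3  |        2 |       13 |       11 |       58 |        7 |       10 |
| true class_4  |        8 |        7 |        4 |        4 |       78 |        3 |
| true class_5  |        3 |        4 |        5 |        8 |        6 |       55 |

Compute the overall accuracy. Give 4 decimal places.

0.7180

Accuracy = trace / total = (30+133+56+58+78+55=410) / 571 = 410/571 = 0.7180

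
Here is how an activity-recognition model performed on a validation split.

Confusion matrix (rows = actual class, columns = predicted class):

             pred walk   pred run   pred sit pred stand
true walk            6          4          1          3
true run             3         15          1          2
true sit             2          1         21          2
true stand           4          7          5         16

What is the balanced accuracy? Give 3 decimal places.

Balanced accuracy = mean of per-class recall.
  walk: recall = 6/14 = 0.4286
  run: recall = 15/21 = 0.7143
  sit: recall = 21/26 = 0.8077
  stand: recall = 16/32 = 0.5000
Mean = (0.4286 + 0.7143 + 0.8077 + 0.5000) / 4 = 0.613

0.613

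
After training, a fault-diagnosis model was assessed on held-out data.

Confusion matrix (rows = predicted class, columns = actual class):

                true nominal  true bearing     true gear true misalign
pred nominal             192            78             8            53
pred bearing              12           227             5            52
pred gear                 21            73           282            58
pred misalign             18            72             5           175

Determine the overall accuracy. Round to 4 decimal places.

0.6582

Accuracy = trace / total = (192+227+282+175=876) / 1331 = 876/1331 = 0.6582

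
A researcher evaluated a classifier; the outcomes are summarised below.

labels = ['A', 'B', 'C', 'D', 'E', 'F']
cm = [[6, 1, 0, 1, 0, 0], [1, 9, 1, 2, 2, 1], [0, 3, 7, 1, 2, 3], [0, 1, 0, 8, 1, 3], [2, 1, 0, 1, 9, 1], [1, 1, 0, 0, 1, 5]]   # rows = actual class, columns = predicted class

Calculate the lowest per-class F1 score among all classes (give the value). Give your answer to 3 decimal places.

0.476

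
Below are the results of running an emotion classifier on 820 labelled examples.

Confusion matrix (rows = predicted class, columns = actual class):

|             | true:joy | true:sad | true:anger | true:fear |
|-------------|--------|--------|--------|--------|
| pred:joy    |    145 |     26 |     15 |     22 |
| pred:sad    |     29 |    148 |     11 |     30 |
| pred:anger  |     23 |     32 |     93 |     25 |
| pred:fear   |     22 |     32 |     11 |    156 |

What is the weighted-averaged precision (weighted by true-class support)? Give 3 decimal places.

0.669

Per-class precision (TP/(TP+FP)):
  joy: TP=145, FP=26+15+22=63 → 145/208 = 0.6971
  sad: TP=148, FP=29+11+30=70 → 148/218 = 0.6789
  anger: TP=93, FP=23+32+25=80 → 93/173 = 0.5376
  fear: TP=156, FP=22+32+11=65 → 156/221 = 0.7059
Weighted-precision = Σ (supportᵢ/N)·precisionᵢ with N=820: (219/820)·0.6971 + (238/820)·0.6789 + (130/820)·0.5376 + (233/820)·0.7059 = 0.669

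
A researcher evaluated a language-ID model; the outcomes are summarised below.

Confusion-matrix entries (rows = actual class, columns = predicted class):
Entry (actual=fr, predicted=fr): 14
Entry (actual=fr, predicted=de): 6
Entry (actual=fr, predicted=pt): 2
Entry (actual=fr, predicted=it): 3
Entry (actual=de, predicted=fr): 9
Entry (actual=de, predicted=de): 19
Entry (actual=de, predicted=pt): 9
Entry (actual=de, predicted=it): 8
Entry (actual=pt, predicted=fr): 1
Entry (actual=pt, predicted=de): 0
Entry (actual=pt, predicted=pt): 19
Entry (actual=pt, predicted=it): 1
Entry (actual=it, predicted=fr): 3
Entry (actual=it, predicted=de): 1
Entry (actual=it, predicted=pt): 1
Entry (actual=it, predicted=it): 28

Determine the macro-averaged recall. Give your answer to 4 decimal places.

0.6839

Per-class recall (TP/(TP+FN)):
  fr: TP=14, FN=6+2+3=11 → 14/25 = 0.56000
  de: TP=19, FN=9+9+8=26 → 19/45 = 0.42222
  pt: TP=19, FN=1+0+1=2 → 19/21 = 0.90476
  it: TP=28, FN=3+1+1=5 → 28/33 = 0.84848
Macro-recall = mean = (0.56000 + 0.42222 + 0.90476 + 0.84848) / 4 = 0.6839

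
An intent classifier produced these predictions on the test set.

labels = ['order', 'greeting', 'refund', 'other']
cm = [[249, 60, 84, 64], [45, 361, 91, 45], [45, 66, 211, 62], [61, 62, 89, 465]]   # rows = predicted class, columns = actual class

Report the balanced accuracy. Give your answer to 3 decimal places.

0.614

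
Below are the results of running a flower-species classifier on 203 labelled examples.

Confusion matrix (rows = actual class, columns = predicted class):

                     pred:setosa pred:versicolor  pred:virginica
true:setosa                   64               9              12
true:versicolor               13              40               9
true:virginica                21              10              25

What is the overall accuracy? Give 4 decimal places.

Accuracy = trace / total = (64+40+25=129) / 203 = 129/203 = 0.6355

0.6355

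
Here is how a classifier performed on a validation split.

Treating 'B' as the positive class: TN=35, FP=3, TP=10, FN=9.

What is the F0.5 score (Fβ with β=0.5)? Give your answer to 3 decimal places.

0.704

Fβ = (1+β²)·TP / ((1+β²)·TP + β²·FN + FP), with β²=1/4
= 1.25·10 / (1.25·10 + 0.25·9 + 3) = 0.704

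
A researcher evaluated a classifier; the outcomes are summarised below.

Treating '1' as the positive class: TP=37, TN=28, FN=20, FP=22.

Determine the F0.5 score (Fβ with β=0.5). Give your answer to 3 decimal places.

Fβ = (1+β²)·TP / ((1+β²)·TP + β²·FN + FP), with β²=1/4
= 1.25·37 / (1.25·37 + 0.25·20 + 22) = 0.631

0.631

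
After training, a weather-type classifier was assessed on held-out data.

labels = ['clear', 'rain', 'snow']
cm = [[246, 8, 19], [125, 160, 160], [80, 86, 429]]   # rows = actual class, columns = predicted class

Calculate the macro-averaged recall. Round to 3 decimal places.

0.661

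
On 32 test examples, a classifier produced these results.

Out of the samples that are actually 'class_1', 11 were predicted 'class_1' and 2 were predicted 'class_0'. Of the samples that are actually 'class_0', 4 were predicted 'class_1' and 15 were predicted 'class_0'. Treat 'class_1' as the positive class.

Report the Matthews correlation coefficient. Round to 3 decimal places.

MCC = (TP·TN − FP·FN) / √((TP+FP)(TP+FN)(TN+FP)(TN+FN))
Numerator = 11·15 − 4·2 = 157
Denominator = √(15·13·19·17) = √62985 = 250.9681
MCC = 157 / 250.9681 = 0.626

0.626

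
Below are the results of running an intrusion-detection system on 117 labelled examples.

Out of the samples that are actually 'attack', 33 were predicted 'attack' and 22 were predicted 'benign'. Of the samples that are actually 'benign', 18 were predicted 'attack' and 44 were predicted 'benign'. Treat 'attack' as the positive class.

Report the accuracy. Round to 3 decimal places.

0.658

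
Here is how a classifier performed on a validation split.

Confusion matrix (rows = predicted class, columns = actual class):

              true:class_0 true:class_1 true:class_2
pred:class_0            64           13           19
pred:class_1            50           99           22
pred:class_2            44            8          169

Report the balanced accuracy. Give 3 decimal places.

0.678

Balanced accuracy = mean of per-class recall.
  class_0: recall = 64/158 = 0.4051
  class_1: recall = 99/120 = 0.8250
  class_2: recall = 169/210 = 0.8048
Mean = (0.4051 + 0.8250 + 0.8048) / 3 = 0.678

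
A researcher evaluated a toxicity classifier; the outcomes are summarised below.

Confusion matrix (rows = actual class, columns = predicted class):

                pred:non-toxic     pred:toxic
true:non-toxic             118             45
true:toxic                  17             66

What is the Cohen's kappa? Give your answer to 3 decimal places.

0.479

Observed agreement pₒ = trace/N = 184/246 = 0.7480
Expected agreement pₑ = Σ (rowᵢ·colᵢ)/N² = (163·135 + 83·111)/246² = 0.5159
κ = (pₒ − pₑ)/(1 − pₑ) = (0.7480 − 0.5159)/(1 − 0.5159) = 0.479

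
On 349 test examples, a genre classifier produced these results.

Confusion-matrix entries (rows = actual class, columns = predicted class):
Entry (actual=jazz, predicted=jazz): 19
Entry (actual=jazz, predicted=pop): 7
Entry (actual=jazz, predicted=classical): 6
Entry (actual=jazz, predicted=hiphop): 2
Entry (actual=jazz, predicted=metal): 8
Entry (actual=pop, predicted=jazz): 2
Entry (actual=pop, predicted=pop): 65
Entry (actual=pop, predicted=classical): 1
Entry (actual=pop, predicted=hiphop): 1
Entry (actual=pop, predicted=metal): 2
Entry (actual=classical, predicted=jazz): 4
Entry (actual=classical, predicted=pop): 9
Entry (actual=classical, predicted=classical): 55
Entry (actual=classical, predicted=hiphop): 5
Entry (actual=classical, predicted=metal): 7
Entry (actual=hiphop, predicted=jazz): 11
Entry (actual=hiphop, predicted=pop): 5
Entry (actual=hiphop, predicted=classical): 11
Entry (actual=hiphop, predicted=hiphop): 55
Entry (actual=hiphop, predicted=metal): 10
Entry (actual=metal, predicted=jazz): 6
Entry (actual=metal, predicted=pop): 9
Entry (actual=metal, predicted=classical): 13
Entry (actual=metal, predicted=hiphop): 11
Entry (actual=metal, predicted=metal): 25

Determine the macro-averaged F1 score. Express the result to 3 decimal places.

0.598

Per-class F1 score (2·TP/(2·TP+FP+FN)):
  jazz: TP=19, FP=2+4+11+6=23, FN=7+6+2+8=23 → 38/84 = 0.4524
  pop: TP=65, FP=7+9+5+9=30, FN=2+1+1+2=6 → 130/166 = 0.7831
  classical: TP=55, FP=6+1+11+13=31, FN=4+9+5+7=25 → 110/166 = 0.6627
  hiphop: TP=55, FP=2+1+5+11=19, FN=11+5+11+10=37 → 110/166 = 0.6627
  metal: TP=25, FP=8+2+7+10=27, FN=6+9+13+11=39 → 50/116 = 0.4310
Macro-F1 score = mean = (0.4524 + 0.7831 + 0.6627 + 0.6627 + 0.4310) / 5 = 0.598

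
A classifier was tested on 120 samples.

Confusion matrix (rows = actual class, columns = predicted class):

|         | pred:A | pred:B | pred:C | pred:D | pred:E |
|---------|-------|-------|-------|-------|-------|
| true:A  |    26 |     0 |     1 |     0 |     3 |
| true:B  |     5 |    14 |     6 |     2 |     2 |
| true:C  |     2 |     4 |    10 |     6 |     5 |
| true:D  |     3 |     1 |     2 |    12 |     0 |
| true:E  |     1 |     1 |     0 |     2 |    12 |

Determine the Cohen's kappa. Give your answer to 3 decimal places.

0.518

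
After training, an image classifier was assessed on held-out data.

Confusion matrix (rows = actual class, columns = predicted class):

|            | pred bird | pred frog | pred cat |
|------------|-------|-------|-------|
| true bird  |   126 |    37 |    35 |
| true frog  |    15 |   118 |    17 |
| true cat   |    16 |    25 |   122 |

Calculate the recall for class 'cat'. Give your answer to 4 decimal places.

0.7485

recall = TP/(TP+FN).
cat: TP=122, FN=16+25=41 → 122/163 = 0.74847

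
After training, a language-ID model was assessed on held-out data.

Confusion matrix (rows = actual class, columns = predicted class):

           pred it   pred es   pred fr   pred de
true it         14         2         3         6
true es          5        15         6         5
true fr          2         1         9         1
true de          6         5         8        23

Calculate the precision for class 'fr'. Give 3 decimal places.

0.346

One-vs-rest for 'fr': TP = diagonal; FP = other classes predicted 'fr'; FN = 'fr' predicted as other.
precision = TP/(TP+FP).
fr: TP=9, FP=3+6+8=17 → 9/26 = 0.3462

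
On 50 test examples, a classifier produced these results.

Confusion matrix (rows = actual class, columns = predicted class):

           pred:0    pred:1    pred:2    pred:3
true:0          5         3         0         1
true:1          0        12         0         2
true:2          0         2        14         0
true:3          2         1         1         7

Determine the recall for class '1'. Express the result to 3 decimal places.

0.857

recall = TP/(TP+FN).
1: TP=12, FN=0+0+2=2 → 12/14 = 0.8571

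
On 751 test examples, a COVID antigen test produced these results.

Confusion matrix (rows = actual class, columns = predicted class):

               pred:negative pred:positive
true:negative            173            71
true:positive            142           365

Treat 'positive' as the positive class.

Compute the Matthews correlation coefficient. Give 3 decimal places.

0.407

MCC = (TP·TN − FP·FN) / √((TP+FP)(TP+FN)(TN+FP)(TN+FN))
Numerator = 365·173 − 71·142 = 53063
Denominator = √(436·507·244·315) = √16990056720 = 130345.9118
MCC = 53063 / 130345.9118 = 0.407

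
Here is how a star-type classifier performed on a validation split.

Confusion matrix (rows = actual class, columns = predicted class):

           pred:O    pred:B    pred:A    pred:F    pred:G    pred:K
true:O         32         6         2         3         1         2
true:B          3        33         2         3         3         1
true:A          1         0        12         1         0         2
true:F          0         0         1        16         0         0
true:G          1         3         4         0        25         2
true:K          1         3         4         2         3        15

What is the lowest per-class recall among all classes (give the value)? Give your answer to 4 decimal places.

0.5357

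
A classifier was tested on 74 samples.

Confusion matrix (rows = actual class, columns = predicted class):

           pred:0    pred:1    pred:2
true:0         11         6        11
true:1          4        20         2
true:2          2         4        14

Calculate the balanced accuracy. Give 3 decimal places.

Balanced accuracy = mean of per-class recall.
  0: recall = 11/28 = 0.3929
  1: recall = 20/26 = 0.7692
  2: recall = 14/20 = 0.7000
Mean = (0.3929 + 0.7692 + 0.7000) / 3 = 0.621

0.621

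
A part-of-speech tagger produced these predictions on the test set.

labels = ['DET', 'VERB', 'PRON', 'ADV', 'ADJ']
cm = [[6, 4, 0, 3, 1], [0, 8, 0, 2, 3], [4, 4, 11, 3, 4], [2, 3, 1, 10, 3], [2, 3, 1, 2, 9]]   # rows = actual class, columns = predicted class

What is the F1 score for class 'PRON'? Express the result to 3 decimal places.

0.564

Take TP from the diagonal, FP from the rest of the 'PRON' prediction marginal, FN from the rest of the 'PRON' actual marginal.
F1 score = 2·TP/(2·TP+FP+FN).
PRON: TP=11, FP=0+0+1+1=2, FN=4+4+3+4=15 → 22/39 = 0.5641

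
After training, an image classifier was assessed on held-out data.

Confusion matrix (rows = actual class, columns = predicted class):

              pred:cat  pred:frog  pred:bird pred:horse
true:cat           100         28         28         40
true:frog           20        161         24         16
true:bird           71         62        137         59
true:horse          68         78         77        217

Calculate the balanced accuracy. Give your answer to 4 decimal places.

Balanced accuracy = mean of per-class recall.
  cat: recall = 100/196 = 0.51020
  frog: recall = 161/221 = 0.72851
  bird: recall = 137/329 = 0.41641
  horse: recall = 217/440 = 0.49318
Mean = (0.51020 + 0.72851 + 0.41641 + 0.49318) / 4 = 0.5371

0.5371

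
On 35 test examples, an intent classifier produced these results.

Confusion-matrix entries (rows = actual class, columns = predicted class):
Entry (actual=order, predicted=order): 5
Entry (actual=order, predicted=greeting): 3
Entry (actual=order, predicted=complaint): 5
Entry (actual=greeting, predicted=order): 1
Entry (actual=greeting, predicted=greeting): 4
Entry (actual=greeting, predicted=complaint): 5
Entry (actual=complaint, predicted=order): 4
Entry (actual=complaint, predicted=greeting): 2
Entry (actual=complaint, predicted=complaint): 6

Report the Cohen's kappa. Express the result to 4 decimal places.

Observed agreement pₒ = trace/N = 15/35 = 0.42857
Expected agreement pₑ = Σ (rowᵢ·colᵢ)/N² = (13·10 + 10·9 + 12·16)/35² = 0.33633
κ = (pₒ − pₑ)/(1 − pₑ) = (0.42857 − 0.33633)/(1 − 0.33633) = 0.1390

0.1390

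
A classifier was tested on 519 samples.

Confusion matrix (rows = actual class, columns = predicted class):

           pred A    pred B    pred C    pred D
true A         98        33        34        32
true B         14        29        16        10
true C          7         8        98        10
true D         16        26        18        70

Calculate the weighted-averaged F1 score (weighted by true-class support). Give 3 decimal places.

0.571

Per-class F1 score (2·TP/(2·TP+FP+FN)):
  A: TP=98, FP=14+7+16=37, FN=33+34+32=99 → 196/332 = 0.5904
  B: TP=29, FP=33+8+26=67, FN=14+16+10=40 → 58/165 = 0.3515
  C: TP=98, FP=34+16+18=68, FN=7+8+10=25 → 196/289 = 0.6782
  D: TP=70, FP=32+10+10=52, FN=16+26+18=60 → 140/252 = 0.5556
Weighted-F1 score = Σ (supportᵢ/N)·F1 scoreᵢ with N=519: (197/519)·0.5904 + (69/519)·0.3515 + (123/519)·0.6782 + (130/519)·0.5556 = 0.571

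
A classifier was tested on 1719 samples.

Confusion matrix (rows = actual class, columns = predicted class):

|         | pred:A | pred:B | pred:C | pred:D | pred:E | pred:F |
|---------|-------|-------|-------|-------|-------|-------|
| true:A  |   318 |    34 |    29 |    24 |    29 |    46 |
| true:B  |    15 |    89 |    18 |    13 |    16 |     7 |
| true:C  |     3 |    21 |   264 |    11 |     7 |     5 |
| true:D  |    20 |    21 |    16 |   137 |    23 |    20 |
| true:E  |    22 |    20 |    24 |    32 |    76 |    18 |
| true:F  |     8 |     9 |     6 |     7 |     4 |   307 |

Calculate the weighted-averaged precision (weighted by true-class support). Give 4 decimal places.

Per-class precision (TP/(TP+FP)):
  A: TP=318, FP=15+3+20+22+8=68 → 318/386 = 0.82383
  B: TP=89, FP=34+21+21+20+9=105 → 89/194 = 0.45876
  C: TP=264, FP=29+18+16+24+6=93 → 264/357 = 0.73950
  D: TP=137, FP=24+13+11+32+7=87 → 137/224 = 0.61161
  E: TP=76, FP=29+16+7+23+4=79 → 76/155 = 0.49032
  F: TP=307, FP=46+7+5+20+18=96 → 307/403 = 0.76179
Weighted-precision = Σ (supportᵢ/N)·precisionᵢ with N=1719: (480/1719)·0.82383 + (158/1719)·0.45876 + (311/1719)·0.73950 + (237/1719)·0.61161 + (192/1719)·0.49032 + (341/1719)·0.76179 = 0.6962

0.6962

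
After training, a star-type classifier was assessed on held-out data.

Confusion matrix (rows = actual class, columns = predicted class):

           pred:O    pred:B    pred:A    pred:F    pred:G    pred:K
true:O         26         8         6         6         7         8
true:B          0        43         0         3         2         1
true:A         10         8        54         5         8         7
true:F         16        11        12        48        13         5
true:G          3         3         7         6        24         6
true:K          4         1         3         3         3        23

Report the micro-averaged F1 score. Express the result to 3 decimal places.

0.555

Micro-averaging pools counts across classes: ΣTP=218, ΣFP=175, ΣFN=175.
Micro-F1 score = 2·TP/(2·TP+FP+FN) on pooled counts = 0.555 (equals overall accuracy in single-label multiclass).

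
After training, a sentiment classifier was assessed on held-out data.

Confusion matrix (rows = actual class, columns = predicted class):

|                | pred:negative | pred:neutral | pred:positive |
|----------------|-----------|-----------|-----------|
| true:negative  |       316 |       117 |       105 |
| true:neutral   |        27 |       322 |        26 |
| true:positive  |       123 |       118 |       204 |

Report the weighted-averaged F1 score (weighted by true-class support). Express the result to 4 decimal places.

0.6116

Per-class F1 score (2·TP/(2·TP+FP+FN)):
  negative: TP=316, FP=27+123=150, FN=117+105=222 → 632/1004 = 0.62948
  neutral: TP=322, FP=117+118=235, FN=27+26=53 → 644/932 = 0.69099
  positive: TP=204, FP=105+26=131, FN=123+118=241 → 408/780 = 0.52308
Weighted-F1 score = Σ (supportᵢ/N)·F1 scoreᵢ with N=1358: (538/1358)·0.62948 + (375/1358)·0.69099 + (445/1358)·0.52308 = 0.6116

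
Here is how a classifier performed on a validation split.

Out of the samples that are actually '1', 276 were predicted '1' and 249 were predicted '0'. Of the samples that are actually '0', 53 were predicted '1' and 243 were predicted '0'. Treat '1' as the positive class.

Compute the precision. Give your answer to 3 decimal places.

0.839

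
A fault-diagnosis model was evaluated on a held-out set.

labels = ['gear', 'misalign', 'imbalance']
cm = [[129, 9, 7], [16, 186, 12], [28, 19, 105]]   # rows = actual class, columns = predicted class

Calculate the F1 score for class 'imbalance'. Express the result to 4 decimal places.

Treat 'imbalance' as positive and all other classes as negative.
F1 score = 2·TP/(2·TP+FP+FN).
imbalance: TP=105, FP=7+12=19, FN=28+19=47 → 210/276 = 0.76087

0.7609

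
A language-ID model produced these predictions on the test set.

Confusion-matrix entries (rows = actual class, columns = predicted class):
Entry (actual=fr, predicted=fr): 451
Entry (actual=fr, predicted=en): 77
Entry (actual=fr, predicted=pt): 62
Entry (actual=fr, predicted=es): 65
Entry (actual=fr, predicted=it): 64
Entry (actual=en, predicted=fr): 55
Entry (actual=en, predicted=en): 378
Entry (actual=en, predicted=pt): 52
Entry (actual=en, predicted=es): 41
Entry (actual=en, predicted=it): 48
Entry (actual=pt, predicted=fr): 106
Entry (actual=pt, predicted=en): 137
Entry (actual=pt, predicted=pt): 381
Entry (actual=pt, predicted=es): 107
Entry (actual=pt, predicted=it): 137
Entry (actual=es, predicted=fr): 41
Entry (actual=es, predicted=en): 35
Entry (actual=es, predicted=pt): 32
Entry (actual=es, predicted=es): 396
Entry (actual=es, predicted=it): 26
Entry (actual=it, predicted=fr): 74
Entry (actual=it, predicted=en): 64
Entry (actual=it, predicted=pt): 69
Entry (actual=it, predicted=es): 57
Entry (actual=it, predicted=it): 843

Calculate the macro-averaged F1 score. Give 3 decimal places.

0.632

Per-class F1 score (2·TP/(2·TP+FP+FN)):
  fr: TP=451, FP=55+106+41+74=276, FN=77+62+65+64=268 → 902/1446 = 0.6238
  en: TP=378, FP=77+137+35+64=313, FN=55+52+41+48=196 → 756/1265 = 0.5976
  pt: TP=381, FP=62+52+32+69=215, FN=106+137+107+137=487 → 762/1464 = 0.5205
  es: TP=396, FP=65+41+107+57=270, FN=41+35+32+26=134 → 792/1196 = 0.6622
  it: TP=843, FP=64+48+137+26=275, FN=74+64+69+57=264 → 1686/2225 = 0.7578
Macro-F1 score = mean = (0.6238 + 0.5976 + 0.5205 + 0.6622 + 0.7578) / 5 = 0.632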